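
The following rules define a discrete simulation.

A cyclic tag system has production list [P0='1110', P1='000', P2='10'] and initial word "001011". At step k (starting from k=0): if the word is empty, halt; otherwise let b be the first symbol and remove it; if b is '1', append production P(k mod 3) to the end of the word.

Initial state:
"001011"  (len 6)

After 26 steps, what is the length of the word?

14

k=0  "001011"  (len 6)
k=1  "01011"  (len 5)
k=2  "1011"  (len 4)
k=3  "01110"  (len 5)
k=4  "1110"  (len 4)
k=5  "110000"  (len 6)
k=6  "1000010"  (len 7)
k=7  "0000101110"  (len 10)
k=8  "000101110"  (len 9)
k=9  "00101110"  (len 8)
k=10  "0101110"  (len 7)
k=11  "101110"  (len 6)
k=12  "0111010"  (len 7)
k=13  "111010"  (len 6)
k=14  "11010000"  (len 8)
k=15  "101000010"  (len 9)
k=16  "010000101110"  (len 12)
k=17  "10000101110"  (len 11)
k=18  "000010111010"  (len 12)
k=19  "00010111010"  (len 11)
k=20  "0010111010"  (len 10)
k=21  "010111010"  (len 9)
k=22  "10111010"  (len 8)
k=23  "0111010000"  (len 10)
k=24  "111010000"  (len 9)
k=25  "110100001110"  (len 12)
k=26  "10100001110000"  (len 14)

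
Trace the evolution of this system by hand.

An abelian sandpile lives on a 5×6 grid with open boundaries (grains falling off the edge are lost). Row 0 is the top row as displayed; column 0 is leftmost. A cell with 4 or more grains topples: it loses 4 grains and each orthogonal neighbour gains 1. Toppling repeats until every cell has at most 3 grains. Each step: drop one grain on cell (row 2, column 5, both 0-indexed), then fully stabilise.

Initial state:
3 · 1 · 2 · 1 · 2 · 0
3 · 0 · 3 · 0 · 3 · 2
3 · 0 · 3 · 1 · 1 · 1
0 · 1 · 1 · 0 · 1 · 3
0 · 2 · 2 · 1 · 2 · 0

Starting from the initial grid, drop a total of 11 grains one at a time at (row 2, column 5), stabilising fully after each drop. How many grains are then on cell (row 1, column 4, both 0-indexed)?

step 0: 3 · 1 · 2 · 1 · 2 · 0
3 · 0 · 3 · 0 · 3 · 2
3 · 0 · 3 · 1 · 1 · 1
0 · 1 · 1 · 0 · 1 · 3
0 · 2 · 2 · 1 · 2 · 0
step 1: 3 · 1 · 2 · 1 · 2 · 0
3 · 0 · 3 · 0 · 3 · 2
3 · 0 · 3 · 1 · 1 · 2
0 · 1 · 1 · 0 · 1 · 3
0 · 2 · 2 · 1 · 2 · 0
step 2: 3 · 1 · 2 · 1 · 2 · 0
3 · 0 · 3 · 0 · 3 · 2
3 · 0 · 3 · 1 · 1 · 3
0 · 1 · 1 · 0 · 1 · 3
0 · 2 · 2 · 1 · 2 · 0
step 3: 3 · 1 · 2 · 1 · 2 · 0
3 · 0 · 3 · 0 · 3 · 3
3 · 0 · 3 · 1 · 2 · 1
0 · 1 · 1 · 0 · 2 · 0
0 · 2 · 2 · 1 · 2 · 1
step 4: 3 · 1 · 2 · 1 · 2 · 0
3 · 0 · 3 · 0 · 3 · 3
3 · 0 · 3 · 1 · 2 · 2
0 · 1 · 1 · 0 · 2 · 0
0 · 2 · 2 · 1 · 2 · 1
step 5: 3 · 1 · 2 · 1 · 2 · 0
3 · 0 · 3 · 0 · 3 · 3
3 · 0 · 3 · 1 · 2 · 3
0 · 1 · 1 · 0 · 2 · 0
0 · 2 · 2 · 1 · 2 · 1
step 6: 3 · 1 · 2 · 1 · 3 · 1
3 · 0 · 3 · 1 · 1 · 1
3 · 0 · 3 · 2 · 0 · 2
0 · 1 · 1 · 0 · 3 · 1
0 · 2 · 2 · 1 · 2 · 1
step 7: 3 · 1 · 2 · 1 · 3 · 1
3 · 0 · 3 · 1 · 1 · 1
3 · 0 · 3 · 2 · 0 · 3
0 · 1 · 1 · 0 · 3 · 1
0 · 2 · 2 · 1 · 2 · 1
step 8: 3 · 1 · 2 · 1 · 3 · 1
3 · 0 · 3 · 1 · 1 · 2
3 · 0 · 3 · 2 · 1 · 0
0 · 1 · 1 · 0 · 3 · 2
0 · 2 · 2 · 1 · 2 · 1
step 9: 3 · 1 · 2 · 1 · 3 · 1
3 · 0 · 3 · 1 · 1 · 2
3 · 0 · 3 · 2 · 1 · 1
0 · 1 · 1 · 0 · 3 · 2
0 · 2 · 2 · 1 · 2 · 1
step 10: 3 · 1 · 2 · 1 · 3 · 1
3 · 0 · 3 · 1 · 1 · 2
3 · 0 · 3 · 2 · 1 · 2
0 · 1 · 1 · 0 · 3 · 2
0 · 2 · 2 · 1 · 2 · 1
step 11: 3 · 1 · 2 · 1 · 3 · 1
3 · 0 · 3 · 1 · 1 · 2
3 · 0 · 3 · 2 · 1 · 3
0 · 1 · 1 · 0 · 3 · 2
0 · 2 · 2 · 1 · 2 · 1

1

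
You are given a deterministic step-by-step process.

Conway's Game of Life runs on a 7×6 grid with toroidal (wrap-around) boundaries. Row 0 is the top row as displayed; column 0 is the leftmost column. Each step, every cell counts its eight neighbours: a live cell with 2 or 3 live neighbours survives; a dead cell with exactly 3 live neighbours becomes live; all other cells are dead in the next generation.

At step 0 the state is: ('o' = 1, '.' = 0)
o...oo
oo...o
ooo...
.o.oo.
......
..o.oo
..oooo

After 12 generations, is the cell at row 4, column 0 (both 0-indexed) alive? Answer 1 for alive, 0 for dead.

gen 0: o...oo
oo...o
ooo...
.o.oo.
......
..o.oo
..oooo
gen 1: ..o...
..o.o.
...oo.
oo.o..
..o..o
..o..o
.oo...
gen 2: ..o...
..o.o.
.o..oo
oo.o.o
..oooo
o.oo..
.ooo..
gen 3: ......
.oo.oo
.o....
.o....
......
o....o
......
gen 4: ......
ooo...
.o....
......
o.....
......
......
gen 5: .o....
ooo...
ooo...
......
......
......
......
gen 6: ooo...
......
o.o...
.o....
......
......
......
gen 7: .o....
o.o...
.o....
.o....
......
......
.o....
gen 8: ooo...
o.o...
ooo...
......
......
......
......
gen 9: o.o...
...o.o
o.o...
.o....
......
......
.o....
gen 10: ooo...
o.oo.o
ooo...
.o....
......
......
.o....
gen 11: ...o.o
...o.o
...o.o
ooo...
......
......
ooo...
gen 12: .o.o.o
o.oo.o
.o.o.o
ooo...
.o....
.o....
ooo...

0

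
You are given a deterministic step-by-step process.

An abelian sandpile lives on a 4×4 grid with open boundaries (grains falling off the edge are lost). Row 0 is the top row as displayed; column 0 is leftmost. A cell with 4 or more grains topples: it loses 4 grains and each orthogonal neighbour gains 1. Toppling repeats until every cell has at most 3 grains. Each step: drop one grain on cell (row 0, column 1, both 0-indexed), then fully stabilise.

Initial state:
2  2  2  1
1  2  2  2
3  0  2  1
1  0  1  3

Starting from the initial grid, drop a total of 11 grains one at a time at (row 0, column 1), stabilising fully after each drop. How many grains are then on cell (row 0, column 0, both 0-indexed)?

gen 0: 2  2  2  1
1  2  2  2
3  0  2  1
1  0  1  3
gen 1: 2  3  2  1
1  2  2  2
3  0  2  1
1  0  1  3
gen 2: 3  0  3  1
1  3  2  2
3  0  2  1
1  0  1  3
gen 3: 3  1  3  1
1  3  2  2
3  0  2  1
1  0  1  3
gen 4: 3  2  3  1
1  3  2  2
3  0  2  1
1  0  1  3
gen 5: 3  3  3  1
1  3  2  2
3  0  2  1
1  0  1  3
gen 6: 0  3  1  2
3  1  0  3
3  1  3  1
1  0  1  3
gen 7: 1  0  2  2
3  2  0  3
3  1  3  1
1  0  1  3
gen 8: 1  1  2  2
3  2  0  3
3  1  3  1
1  0  1  3
gen 9: 1  2  2  2
3  2  0  3
3  1  3  1
1  0  1  3
gen 10: 1  3  2  2
3  2  0  3
3  1  3  1
1  0  1  3
gen 11: 2  0  3  2
3  3  0  3
3  1  3  1
1  0  1  3

2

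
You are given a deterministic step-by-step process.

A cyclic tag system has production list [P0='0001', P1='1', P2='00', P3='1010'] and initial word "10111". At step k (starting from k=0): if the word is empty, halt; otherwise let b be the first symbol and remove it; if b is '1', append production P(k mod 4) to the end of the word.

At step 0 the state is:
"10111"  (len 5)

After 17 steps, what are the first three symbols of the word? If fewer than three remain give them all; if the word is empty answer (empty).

gen 0: "10111"  (len 5)
gen 1: "01110001"  (len 8)
gen 2: "1110001"  (len 7)
gen 3: "11000100"  (len 8)
gen 4: "10001001010"  (len 11)
gen 5: "00010010100001"  (len 14)
gen 6: "0010010100001"  (len 13)
gen 7: "010010100001"  (len 12)
gen 8: "10010100001"  (len 11)
gen 9: "00101000010001"  (len 14)
gen 10: "0101000010001"  (len 13)
gen 11: "101000010001"  (len 12)
gen 12: "010000100011010"  (len 15)
gen 13: "10000100011010"  (len 14)
gen 14: "00001000110101"  (len 14)
gen 15: "0001000110101"  (len 13)
gen 16: "001000110101"  (len 12)
gen 17: "01000110101"  (len 11)

010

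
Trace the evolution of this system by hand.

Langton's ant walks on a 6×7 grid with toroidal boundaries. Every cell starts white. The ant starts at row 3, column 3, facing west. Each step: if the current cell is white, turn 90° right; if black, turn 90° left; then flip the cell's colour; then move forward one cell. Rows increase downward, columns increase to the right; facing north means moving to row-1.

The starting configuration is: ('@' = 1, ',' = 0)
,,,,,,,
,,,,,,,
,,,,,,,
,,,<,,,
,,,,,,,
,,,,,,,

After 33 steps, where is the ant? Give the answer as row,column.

[0] ,,,,,,,
,,,,,,,
,,,,,,,
,,,<,,,
,,,,,,,
,,,,,,,
[1] ,,,,,,,
,,,,,,,
,,,^,,,
,,,@,,,
,,,,,,,
,,,,,,,
[2] ,,,,,,,
,,,,,,,
,,,@>,,
,,,@,,,
,,,,,,,
,,,,,,,
[3] ,,,,,,,
,,,,,,,
,,,@@,,
,,,@v,,
,,,,,,,
,,,,,,,
[4] ,,,,,,,
,,,,,,,
,,,@@,,
,,,<@,,
,,,,,,,
,,,,,,,
[5] ,,,,,,,
,,,,,,,
,,,@@,,
,,,,@,,
,,,v,,,
,,,,,,,
[6] ,,,,,,,
,,,,,,,
,,,@@,,
,,,,@,,
,,<@,,,
,,,,,,,
[7] ,,,,,,,
,,,,,,,
,,,@@,,
,,^,@,,
,,@@,,,
,,,,,,,
[8] ,,,,,,,
,,,,,,,
,,,@@,,
,,@>@,,
,,@@,,,
,,,,,,,
[9] ,,,,,,,
,,,,,,,
,,,@@,,
,,@@@,,
,,@v,,,
,,,,,,,
[10] ,,,,,,,
,,,,,,,
,,,@@,,
,,@@@,,
,,@,>,,
,,,,,,,
[11] ,,,,,,,
,,,,,,,
,,,@@,,
,,@@@,,
,,@,@,,
,,,,v,,
[12] ,,,,,,,
,,,,,,,
,,,@@,,
,,@@@,,
,,@,@,,
,,,<@,,
[13] ,,,,,,,
,,,,,,,
,,,@@,,
,,@@@,,
,,@^@,,
,,,@@,,
[14] ,,,,,,,
,,,,,,,
,,,@@,,
,,@@@,,
,,@@>,,
,,,@@,,
[15] ,,,,,,,
,,,,,,,
,,,@@,,
,,@@^,,
,,@@,,,
,,,@@,,
[16] ,,,,,,,
,,,,,,,
,,,@@,,
,,@<,,,
,,@@,,,
,,,@@,,
[17] ,,,,,,,
,,,,,,,
,,,@@,,
,,@,,,,
,,@v,,,
,,,@@,,
[18] ,,,,,,,
,,,,,,,
,,,@@,,
,,@,,,,
,,@,>,,
,,,@@,,
[19] ,,,,,,,
,,,,,,,
,,,@@,,
,,@,,,,
,,@,@,,
,,,@v,,
[20] ,,,,,,,
,,,,,,,
,,,@@,,
,,@,,,,
,,@,@,,
,,,@,>,
[21] ,,,,,v,
,,,,,,,
,,,@@,,
,,@,,,,
,,@,@,,
,,,@,@,
[22] ,,,,<@,
,,,,,,,
,,,@@,,
,,@,,,,
,,@,@,,
,,,@,@,
[23] ,,,,@@,
,,,,,,,
,,,@@,,
,,@,,,,
,,@,@,,
,,,@^@,
[24] ,,,,@@,
,,,,,,,
,,,@@,,
,,@,,,,
,,@,@,,
,,,@@>,
[25] ,,,,@@,
,,,,,,,
,,,@@,,
,,@,,,,
,,@,@^,
,,,@@,,
[26] ,,,,@@,
,,,,,,,
,,,@@,,
,,@,,,,
,,@,@@>
,,,@@,,
[27] ,,,,@@,
,,,,,,,
,,,@@,,
,,@,,,,
,,@,@@@
,,,@@,v
[28] ,,,,@@,
,,,,,,,
,,,@@,,
,,@,,,,
,,@,@@@
,,,@@<@
[29] ,,,,@@,
,,,,,,,
,,,@@,,
,,@,,,,
,,@,@^@
,,,@@@@
[30] ,,,,@@,
,,,,,,,
,,,@@,,
,,@,,,,
,,@,<,@
,,,@@@@
[31] ,,,,@@,
,,,,,,,
,,,@@,,
,,@,,,,
,,@,,,@
,,,@v@@
[32] ,,,,@@,
,,,,,,,
,,,@@,,
,,@,,,,
,,@,,,@
,,,@,>@
[33] ,,,,@@,
,,,,,,,
,,,@@,,
,,@,,,,
,,@,,^@
,,,@,,@

4,5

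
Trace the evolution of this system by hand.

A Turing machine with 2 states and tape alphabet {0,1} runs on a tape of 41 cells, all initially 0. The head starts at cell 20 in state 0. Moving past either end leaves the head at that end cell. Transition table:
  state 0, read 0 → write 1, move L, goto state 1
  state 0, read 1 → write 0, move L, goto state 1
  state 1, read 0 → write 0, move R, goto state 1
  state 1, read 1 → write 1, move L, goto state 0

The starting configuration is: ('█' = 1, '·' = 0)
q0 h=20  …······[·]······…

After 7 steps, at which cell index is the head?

0) q0 h=20  …······[·]······…
1) q1 h=19  …······[·]█·····…
2) q1 h=20  …······[█]······…
3) q0 h=19  …······[·]█·····…
4) q1 h=18  …······[·]██····…
5) q1 h=19  …······[█]█·····…
6) q0 h=18  …······[·]██····…
7) q1 h=17  …······[·]███···…

17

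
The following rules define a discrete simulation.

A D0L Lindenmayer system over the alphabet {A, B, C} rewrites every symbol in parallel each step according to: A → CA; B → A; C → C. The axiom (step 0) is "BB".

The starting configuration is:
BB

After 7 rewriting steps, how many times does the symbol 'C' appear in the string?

step 0: BB
step 1: AA
step 2: CACA
step 3: CCACCA
step 4: CCCACCCA
step 5: CCCCACCCCA
step 6: CCCCCACCCCCA
step 7: CCCCCCACCCCCCA

12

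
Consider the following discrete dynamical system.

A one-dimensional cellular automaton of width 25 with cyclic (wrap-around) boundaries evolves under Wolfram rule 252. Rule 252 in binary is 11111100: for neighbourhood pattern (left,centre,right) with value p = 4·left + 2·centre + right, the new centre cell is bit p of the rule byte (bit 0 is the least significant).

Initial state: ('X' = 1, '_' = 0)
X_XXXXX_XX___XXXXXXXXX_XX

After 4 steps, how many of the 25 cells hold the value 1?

gen 0: X_XXXXX_XX___XXXXXXXXX_XX
gen 1: XXXXXXXXXXX__XXXXXXXXXXXX
gen 2: XXXXXXXXXXXX_XXXXXXXXXXXX
gen 3: XXXXXXXXXXXXXXXXXXXXXXXXX
gen 4: XXXXXXXXXXXXXXXXXXXXXXXXX

25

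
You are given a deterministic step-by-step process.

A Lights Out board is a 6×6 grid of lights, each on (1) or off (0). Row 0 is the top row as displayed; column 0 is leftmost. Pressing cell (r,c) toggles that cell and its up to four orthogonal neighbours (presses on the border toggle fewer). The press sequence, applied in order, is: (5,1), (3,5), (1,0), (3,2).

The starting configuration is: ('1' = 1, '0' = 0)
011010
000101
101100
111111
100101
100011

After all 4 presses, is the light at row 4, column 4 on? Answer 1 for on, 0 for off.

[0] 011010
000101
101100
111111
100101
100011
[1] 011010
000101
101100
111111
110101
011011
[2] 011010
000101
101101
111100
110100
011011
[3] 111010
110101
001101
111100
110100
011011
[4] 111010
110101
000101
100000
111100
011011

0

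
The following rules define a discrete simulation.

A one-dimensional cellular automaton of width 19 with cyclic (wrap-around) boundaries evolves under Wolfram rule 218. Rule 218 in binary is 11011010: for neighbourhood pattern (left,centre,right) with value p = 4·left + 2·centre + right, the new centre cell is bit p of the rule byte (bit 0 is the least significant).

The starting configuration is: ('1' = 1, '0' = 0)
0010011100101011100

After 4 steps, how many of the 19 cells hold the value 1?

[0] 0010011100101011100
[1] 0101111111000011110
[2] 1001111111100111111
[3] 1111111111111111111
[4] 1111111111111111111

19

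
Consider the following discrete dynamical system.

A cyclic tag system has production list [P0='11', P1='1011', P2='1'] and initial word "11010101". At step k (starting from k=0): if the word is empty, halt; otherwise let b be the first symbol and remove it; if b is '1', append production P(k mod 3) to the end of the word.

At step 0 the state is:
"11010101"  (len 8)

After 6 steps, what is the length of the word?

k=0  "11010101"  (len 8)
k=1  "101010111"  (len 9)
k=2  "010101111011"  (len 12)
k=3  "10101111011"  (len 11)
k=4  "010111101111"  (len 12)
k=5  "10111101111"  (len 11)
k=6  "01111011111"  (len 11)

11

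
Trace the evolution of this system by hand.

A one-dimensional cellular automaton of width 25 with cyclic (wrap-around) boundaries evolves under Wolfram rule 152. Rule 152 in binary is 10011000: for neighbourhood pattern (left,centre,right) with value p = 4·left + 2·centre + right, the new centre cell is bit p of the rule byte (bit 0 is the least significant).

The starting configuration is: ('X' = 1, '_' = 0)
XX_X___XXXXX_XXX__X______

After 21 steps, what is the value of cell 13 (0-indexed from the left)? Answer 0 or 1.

0

step 0: XX_X___XXXXX_XXX__X______
step 1: X___X__XXXX__XX_X__X_____
step 2: _X___X_XXX_X_X___X__X____
step 3: __X____XX_____X___X__X___
step 4: ___X___X_X_____X___X__X__
step 5: ____X_____X_____X___X__X_
step 6: _____X_____X_____X___X__X
step 7: X_____X_____X_____X___X__
step 8: _X_____X_____X_____X___X_
step 9: __X_____X_____X_____X___X
step 10: X__X_____X_____X_____X___
step 11: _X__X_____X_____X_____X__
step 12: __X__X_____X_____X_____X_
step 13: ___X__X_____X_____X_____X
step 14: X___X__X_____X_____X_____
step 15: _X___X__X_____X_____X____
step 16: __X___X__X_____X_____X___
step 17: ___X___X__X_____X_____X__
step 18: ____X___X__X_____X_____X_
step 19: _____X___X__X_____X_____X
step 20: X_____X___X__X_____X_____
step 21: _X_____X___X__X_____X____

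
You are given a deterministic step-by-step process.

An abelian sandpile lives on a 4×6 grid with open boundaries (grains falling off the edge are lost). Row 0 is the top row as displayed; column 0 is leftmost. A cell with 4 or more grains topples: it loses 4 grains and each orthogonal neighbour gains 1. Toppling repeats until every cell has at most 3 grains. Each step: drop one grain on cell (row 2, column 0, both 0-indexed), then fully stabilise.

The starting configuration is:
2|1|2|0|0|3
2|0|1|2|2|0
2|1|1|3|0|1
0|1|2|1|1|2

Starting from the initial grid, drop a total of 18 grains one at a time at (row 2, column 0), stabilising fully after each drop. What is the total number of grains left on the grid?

40

[0] 2|1|2|0|0|3
2|0|1|2|2|0
2|1|1|3|0|1
0|1|2|1|1|2
[1] 2|1|2|0|0|3
2|0|1|2|2|0
3|1|1|3|0|1
0|1|2|1|1|2
[2] 2|1|2|0|0|3
3|0|1|2|2|0
0|2|1|3|0|1
1|1|2|1|1|2
[3] 2|1|2|0|0|3
3|0|1|2|2|0
1|2|1|3|0|1
1|1|2|1|1|2
[4] 2|1|2|0|0|3
3|0|1|2|2|0
2|2|1|3|0|1
1|1|2|1|1|2
[5] 2|1|2|0|0|3
3|0|1|2|2|0
3|2|1|3|0|1
1|1|2|1|1|2
[6] 3|1|2|0|0|3
0|1|1|2|2|0
1|3|1|3|0|1
2|1|2|1|1|2
[7] 3|1|2|0|0|3
0|1|1|2|2|0
2|3|1|3|0|1
2|1|2|1|1|2
[8] 3|1|2|0|0|3
0|1|1|2|2|0
3|3|1|3|0|1
2|1|2|1|1|2
[9] 3|1|2|0|0|3
1|2|1|2|2|0
1|0|2|3|0|1
3|2|2|1|1|2
[10] 3|1|2|0|0|3
1|2|1|2|2|0
2|0|2|3|0|1
3|2|2|1|1|2
[11] 3|1|2|0|0|3
1|2|1|2|2|0
3|0|2|3|0|1
3|2|2|1|1|2
[12] 3|1|2|0|0|3
2|2|1|2|2|0
1|1|2|3|0|1
0|3|2|1|1|2
[13] 3|1|2|0|0|3
2|2|1|2|2|0
2|1|2|3|0|1
0|3|2|1|1|2
[14] 3|1|2|0|0|3
2|2|1|2|2|0
3|1|2|3|0|1
0|3|2|1|1|2
[15] 3|1|2|0|0|3
3|2|1|2|2|0
0|2|2|3|0|1
1|3|2|1|1|2
[16] 3|1|2|0|0|3
3|2|1|2|2|0
1|2|2|3|0|1
1|3|2|1|1|2
[17] 3|1|2|0|0|3
3|2|1|2|2|0
2|2|2|3|0|1
1|3|2|1|1|2
[18] 3|1|2|0|0|3
3|2|1|2|2|0
3|2|2|3|0|1
1|3|2|1|1|2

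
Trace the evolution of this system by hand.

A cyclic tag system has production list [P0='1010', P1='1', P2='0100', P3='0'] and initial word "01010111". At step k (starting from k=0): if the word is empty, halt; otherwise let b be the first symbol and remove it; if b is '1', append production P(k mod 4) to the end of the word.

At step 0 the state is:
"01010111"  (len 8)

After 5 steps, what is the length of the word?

gen 0: "01010111"  (len 8)
gen 1: "1010111"  (len 7)
gen 2: "0101111"  (len 7)
gen 3: "101111"  (len 6)
gen 4: "011110"  (len 6)
gen 5: "11110"  (len 5)

5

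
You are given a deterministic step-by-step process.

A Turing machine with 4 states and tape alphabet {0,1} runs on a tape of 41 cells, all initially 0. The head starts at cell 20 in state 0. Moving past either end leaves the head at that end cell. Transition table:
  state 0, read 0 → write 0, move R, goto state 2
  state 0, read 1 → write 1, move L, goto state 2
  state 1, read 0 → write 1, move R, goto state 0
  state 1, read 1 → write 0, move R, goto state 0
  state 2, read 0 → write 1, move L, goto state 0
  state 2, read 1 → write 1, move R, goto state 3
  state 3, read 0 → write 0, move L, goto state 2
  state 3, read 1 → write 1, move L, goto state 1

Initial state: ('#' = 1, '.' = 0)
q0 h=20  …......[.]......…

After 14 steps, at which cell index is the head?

22

t=0: q0 h=20  …......[.]......…
t=1: q2 h=21  …......[.]......…
t=2: q0 h=20  …......[.]#.....…
t=3: q2 h=21  …......[#]......…
t=4: q3 h=22  ….....#[.]......…
t=5: q2 h=21  …......[#]......…
t=6: q3 h=22  ….....#[.]......…
t=7: q2 h=21  …......[#]......…
t=8: q3 h=22  ….....#[.]......…
t=9: q2 h=21  …......[#]......…
t=10: q3 h=22  ….....#[.]......…
t=11: q2 h=21  …......[#]......…
t=12: q3 h=22  ….....#[.]......…
t=13: q2 h=21  …......[#]......…
t=14: q3 h=22  ….....#[.]......…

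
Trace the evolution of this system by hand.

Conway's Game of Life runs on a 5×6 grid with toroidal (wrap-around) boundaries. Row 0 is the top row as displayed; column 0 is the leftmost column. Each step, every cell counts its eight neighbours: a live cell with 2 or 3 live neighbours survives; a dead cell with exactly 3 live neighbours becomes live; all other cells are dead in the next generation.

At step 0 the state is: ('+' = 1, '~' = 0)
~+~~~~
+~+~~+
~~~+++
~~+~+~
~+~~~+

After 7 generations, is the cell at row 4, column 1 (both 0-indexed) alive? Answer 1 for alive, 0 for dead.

1

step 0: ~+~~~~
+~+~~+
~~~+++
~~+~+~
~+~~~+
step 1: ~++~~+
++++~+
+++~~~
+~+~~~
+++~~~
step 2: ~~~~++
~~~+++
~~~~~~
~~~+~+
~~~+~+
step 3: +~~~~~
~~~+~+
~~~+~+
~~~~~~
+~~+~+
step 4: +~~~~~
+~~~~+
~~~~~~
+~~~~+
+~~~~+
step 5: ~+~~~~
+~~~~+
~~~~~~
+~~~~+
~+~~~~
step 6: ~+~~~~
+~~~~~
~~~~~~
+~~~~~
~+~~~~
step 7: ++~~~~
~~~~~~
~~~~~~
~~~~~~
++~~~~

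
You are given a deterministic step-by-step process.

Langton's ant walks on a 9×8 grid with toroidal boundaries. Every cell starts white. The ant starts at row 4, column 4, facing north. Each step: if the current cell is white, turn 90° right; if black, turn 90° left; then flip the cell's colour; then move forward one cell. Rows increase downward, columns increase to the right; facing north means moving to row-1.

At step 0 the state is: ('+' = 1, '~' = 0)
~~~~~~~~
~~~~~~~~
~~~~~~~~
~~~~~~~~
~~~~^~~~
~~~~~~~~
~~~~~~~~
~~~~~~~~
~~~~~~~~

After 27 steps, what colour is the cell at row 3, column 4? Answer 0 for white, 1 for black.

gen 0: ~~~~~~~~
~~~~~~~~
~~~~~~~~
~~~~~~~~
~~~~^~~~
~~~~~~~~
~~~~~~~~
~~~~~~~~
~~~~~~~~
gen 1: ~~~~~~~~
~~~~~~~~
~~~~~~~~
~~~~~~~~
~~~~+>~~
~~~~~~~~
~~~~~~~~
~~~~~~~~
~~~~~~~~
gen 2: ~~~~~~~~
~~~~~~~~
~~~~~~~~
~~~~~~~~
~~~~++~~
~~~~~v~~
~~~~~~~~
~~~~~~~~
~~~~~~~~
gen 3: ~~~~~~~~
~~~~~~~~
~~~~~~~~
~~~~~~~~
~~~~++~~
~~~~<+~~
~~~~~~~~
~~~~~~~~
~~~~~~~~
gen 4: ~~~~~~~~
~~~~~~~~
~~~~~~~~
~~~~~~~~
~~~~^+~~
~~~~++~~
~~~~~~~~
~~~~~~~~
~~~~~~~~
gen 5: ~~~~~~~~
~~~~~~~~
~~~~~~~~
~~~~~~~~
~~~<~+~~
~~~~++~~
~~~~~~~~
~~~~~~~~
~~~~~~~~
gen 6: ~~~~~~~~
~~~~~~~~
~~~~~~~~
~~~^~~~~
~~~+~+~~
~~~~++~~
~~~~~~~~
~~~~~~~~
~~~~~~~~
gen 7: ~~~~~~~~
~~~~~~~~
~~~~~~~~
~~~+>~~~
~~~+~+~~
~~~~++~~
~~~~~~~~
~~~~~~~~
~~~~~~~~
gen 8: ~~~~~~~~
~~~~~~~~
~~~~~~~~
~~~++~~~
~~~+v+~~
~~~~++~~
~~~~~~~~
~~~~~~~~
~~~~~~~~
gen 9: ~~~~~~~~
~~~~~~~~
~~~~~~~~
~~~++~~~
~~~<++~~
~~~~++~~
~~~~~~~~
~~~~~~~~
~~~~~~~~
gen 10: ~~~~~~~~
~~~~~~~~
~~~~~~~~
~~~++~~~
~~~~++~~
~~~v++~~
~~~~~~~~
~~~~~~~~
~~~~~~~~
gen 11: ~~~~~~~~
~~~~~~~~
~~~~~~~~
~~~++~~~
~~~~++~~
~~<+++~~
~~~~~~~~
~~~~~~~~
~~~~~~~~
gen 12: ~~~~~~~~
~~~~~~~~
~~~~~~~~
~~~++~~~
~~^~++~~
~~++++~~
~~~~~~~~
~~~~~~~~
~~~~~~~~
gen 13: ~~~~~~~~
~~~~~~~~
~~~~~~~~
~~~++~~~
~~+>++~~
~~++++~~
~~~~~~~~
~~~~~~~~
~~~~~~~~
gen 14: ~~~~~~~~
~~~~~~~~
~~~~~~~~
~~~++~~~
~~++++~~
~~+v++~~
~~~~~~~~
~~~~~~~~
~~~~~~~~
gen 15: ~~~~~~~~
~~~~~~~~
~~~~~~~~
~~~++~~~
~~++++~~
~~+~>+~~
~~~~~~~~
~~~~~~~~
~~~~~~~~
gen 16: ~~~~~~~~
~~~~~~~~
~~~~~~~~
~~~++~~~
~~++^+~~
~~+~~+~~
~~~~~~~~
~~~~~~~~
~~~~~~~~
gen 17: ~~~~~~~~
~~~~~~~~
~~~~~~~~
~~~++~~~
~~+<~+~~
~~+~~+~~
~~~~~~~~
~~~~~~~~
~~~~~~~~
gen 18: ~~~~~~~~
~~~~~~~~
~~~~~~~~
~~~++~~~
~~+~~+~~
~~+v~+~~
~~~~~~~~
~~~~~~~~
~~~~~~~~
gen 19: ~~~~~~~~
~~~~~~~~
~~~~~~~~
~~~++~~~
~~+~~+~~
~~<+~+~~
~~~~~~~~
~~~~~~~~
~~~~~~~~
gen 20: ~~~~~~~~
~~~~~~~~
~~~~~~~~
~~~++~~~
~~+~~+~~
~~~+~+~~
~~v~~~~~
~~~~~~~~
~~~~~~~~
gen 21: ~~~~~~~~
~~~~~~~~
~~~~~~~~
~~~++~~~
~~+~~+~~
~~~+~+~~
~<+~~~~~
~~~~~~~~
~~~~~~~~
gen 22: ~~~~~~~~
~~~~~~~~
~~~~~~~~
~~~++~~~
~~+~~+~~
~^~+~+~~
~++~~~~~
~~~~~~~~
~~~~~~~~
gen 23: ~~~~~~~~
~~~~~~~~
~~~~~~~~
~~~++~~~
~~+~~+~~
~+>+~+~~
~++~~~~~
~~~~~~~~
~~~~~~~~
gen 24: ~~~~~~~~
~~~~~~~~
~~~~~~~~
~~~++~~~
~~+~~+~~
~+++~+~~
~+v~~~~~
~~~~~~~~
~~~~~~~~
gen 25: ~~~~~~~~
~~~~~~~~
~~~~~~~~
~~~++~~~
~~+~~+~~
~+++~+~~
~+~>~~~~
~~~~~~~~
~~~~~~~~
gen 26: ~~~~~~~~
~~~~~~~~
~~~~~~~~
~~~++~~~
~~+~~+~~
~+++~+~~
~+~+~~~~
~~~v~~~~
~~~~~~~~
gen 27: ~~~~~~~~
~~~~~~~~
~~~~~~~~
~~~++~~~
~~+~~+~~
~+++~+~~
~+~+~~~~
~~<+~~~~
~~~~~~~~

1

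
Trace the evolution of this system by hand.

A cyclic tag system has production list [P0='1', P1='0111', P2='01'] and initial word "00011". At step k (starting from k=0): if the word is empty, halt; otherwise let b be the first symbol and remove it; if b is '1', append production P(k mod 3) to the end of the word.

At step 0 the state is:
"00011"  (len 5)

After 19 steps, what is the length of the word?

12

0) "00011"  (len 5)
1) "0011"  (len 4)
2) "011"  (len 3)
3) "11"  (len 2)
4) "11"  (len 2)
5) "10111"  (len 5)
6) "011101"  (len 6)
7) "11101"  (len 5)
8) "11010111"  (len 8)
9) "101011101"  (len 9)
10) "010111011"  (len 9)
11) "10111011"  (len 8)
12) "011101101"  (len 9)
13) "11101101"  (len 8)
14) "11011010111"  (len 11)
15) "101101011101"  (len 12)
16) "011010111011"  (len 12)
17) "11010111011"  (len 11)
18) "101011101101"  (len 12)
19) "010111011011"  (len 12)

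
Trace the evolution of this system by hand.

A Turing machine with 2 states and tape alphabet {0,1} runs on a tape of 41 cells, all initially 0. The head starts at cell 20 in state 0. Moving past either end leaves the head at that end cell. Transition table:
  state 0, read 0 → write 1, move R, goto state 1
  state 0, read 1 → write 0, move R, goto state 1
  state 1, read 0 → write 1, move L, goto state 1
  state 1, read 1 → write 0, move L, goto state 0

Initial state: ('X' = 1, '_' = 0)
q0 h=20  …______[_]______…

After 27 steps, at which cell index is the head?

step 0: q0 h=20  …______[_]______…
step 1: q1 h=21  …_____X[_]______…
step 2: q1 h=20  …______[X]X_____…
step 3: q0 h=19  …______[_]_X____…
step 4: q1 h=20  …_____X[_]X_____…
step 5: q1 h=19  …______[X]XX____…
step 6: q0 h=18  …______[_]_XX___…
step 7: q1 h=19  …_____X[_]XX____…
step 8: q1 h=18  …______[X]XXX___…
step 9: q0 h=17  …______[_]_XXX__…
step 10: q1 h=18  …_____X[_]XXX___…
step 11: q1 h=17  …______[X]XXXX__…
step 12: q0 h=16  …______[_]_XXXX_…
step 13: q1 h=17  …_____X[_]XXXX__…
step 14: q1 h=16  …______[X]XXXXX_…
step 15: q0 h=15  …______[_]_XXXXX…
step 16: q1 h=16  …_____X[_]XXXXX_…
step 17: q1 h=15  …______[X]XXXXXX…
step 18: q0 h=14  …______[_]_XXXXX…
step 19: q1 h=15  …_____X[_]XXXXXX…
step 20: q1 h=14  …______[X]XXXXXX…
step 21: q0 h=13  …______[_]_XXXXX…
step 22: q1 h=14  …_____X[_]XXXXXX…
step 23: q1 h=13  …______[X]XXXXXX…
step 24: q0 h=12  …______[_]_XXXXX…
step 25: q1 h=13  …_____X[_]XXXXXX…
step 26: q1 h=12  …______[X]XXXXXX…
step 27: q0 h=11  …______[_]_XXXXX…

11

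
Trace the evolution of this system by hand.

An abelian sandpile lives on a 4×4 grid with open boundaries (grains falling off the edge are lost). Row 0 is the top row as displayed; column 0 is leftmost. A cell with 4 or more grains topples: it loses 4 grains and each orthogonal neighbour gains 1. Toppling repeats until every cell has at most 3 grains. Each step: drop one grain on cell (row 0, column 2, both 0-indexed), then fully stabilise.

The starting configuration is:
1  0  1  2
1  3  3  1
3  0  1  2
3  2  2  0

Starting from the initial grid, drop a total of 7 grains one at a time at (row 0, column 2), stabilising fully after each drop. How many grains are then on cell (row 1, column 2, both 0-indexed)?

t=0: 1  0  1  2
1  3  3  1
3  0  1  2
3  2  2  0
t=1: 1  0  2  2
1  3  3  1
3  0  1  2
3  2  2  0
t=2: 1  0  3  2
1  3  3  1
3  0  1  2
3  2  2  0
t=3: 1  2  1  3
2  0  1  2
3  1  2  2
3  2  2  0
t=4: 1  2  2  3
2  0  1  2
3  1  2  2
3  2  2  0
t=5: 1  2  3  3
2  0  1  2
3  1  2  2
3  2  2  0
t=6: 1  3  1  0
2  0  2  3
3  1  2  2
3  2  2  0
t=7: 1  3  2  0
2  0  2  3
3  1  2  2
3  2  2  0

2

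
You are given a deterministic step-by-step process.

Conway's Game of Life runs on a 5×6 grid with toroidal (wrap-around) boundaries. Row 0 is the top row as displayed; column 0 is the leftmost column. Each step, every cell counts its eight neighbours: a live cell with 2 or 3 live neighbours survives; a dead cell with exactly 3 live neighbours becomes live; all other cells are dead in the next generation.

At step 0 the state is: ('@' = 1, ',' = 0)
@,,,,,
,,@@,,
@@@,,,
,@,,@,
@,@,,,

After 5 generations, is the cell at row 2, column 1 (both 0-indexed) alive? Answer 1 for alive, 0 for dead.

0) @,,,,,
,,@@,,
@@@,,,
,@,,@,
@,@,,,
1) ,,@@,,
@,@@,,
@,,,,,
,,,@,@
@,,,,@
2) @,@@@@
,,@@,,
@@@@@@
,,,,@@
@,@@,@
3) @,,,,,
,,,,,,
@@,,,,
,,,,,,
,,@,,,
4) ,,,,,,
@@,,,,
,,,,,,
,@,,,,
,,,,,,
5) ,,,,,,
,,,,,,
@@,,,,
,,,,,,
,,,,,,

1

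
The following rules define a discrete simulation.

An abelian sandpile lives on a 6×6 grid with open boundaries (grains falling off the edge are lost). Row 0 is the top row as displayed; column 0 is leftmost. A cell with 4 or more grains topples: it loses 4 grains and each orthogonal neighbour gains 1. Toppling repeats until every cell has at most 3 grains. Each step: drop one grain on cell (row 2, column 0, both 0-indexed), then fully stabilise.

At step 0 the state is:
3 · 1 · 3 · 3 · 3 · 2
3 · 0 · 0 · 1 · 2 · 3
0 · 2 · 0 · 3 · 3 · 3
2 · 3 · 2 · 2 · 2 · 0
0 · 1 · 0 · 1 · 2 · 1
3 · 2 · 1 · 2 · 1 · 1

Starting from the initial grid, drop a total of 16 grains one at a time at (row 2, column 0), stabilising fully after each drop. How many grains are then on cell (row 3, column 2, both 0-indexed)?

0) 3 · 1 · 3 · 3 · 3 · 2
3 · 0 · 0 · 1 · 2 · 3
0 · 2 · 0 · 3 · 3 · 3
2 · 3 · 2 · 2 · 2 · 0
0 · 1 · 0 · 1 · 2 · 1
3 · 2 · 1 · 2 · 1 · 1
1) 3 · 1 · 3 · 3 · 3 · 2
3 · 0 · 0 · 1 · 2 · 3
1 · 2 · 0 · 3 · 3 · 3
2 · 3 · 2 · 2 · 2 · 0
0 · 1 · 0 · 1 · 2 · 1
3 · 2 · 1 · 2 · 1 · 1
2) 3 · 1 · 3 · 3 · 3 · 2
3 · 0 · 0 · 1 · 2 · 3
2 · 2 · 0 · 3 · 3 · 3
2 · 3 · 2 · 2 · 2 · 0
0 · 1 · 0 · 1 · 2 · 1
3 · 2 · 1 · 2 · 1 · 1
3) 3 · 1 · 3 · 3 · 3 · 2
3 · 0 · 0 · 1 · 2 · 3
3 · 2 · 0 · 3 · 3 · 3
2 · 3 · 2 · 2 · 2 · 0
0 · 1 · 0 · 1 · 2 · 1
3 · 2 · 1 · 2 · 1 · 1
4) 0 · 2 · 3 · 3 · 3 · 2
1 · 1 · 0 · 1 · 2 · 3
1 · 3 · 0 · 3 · 3 · 3
3 · 3 · 2 · 2 · 2 · 0
0 · 1 · 0 · 1 · 2 · 1
3 · 2 · 1 · 2 · 1 · 1
5) 0 · 2 · 3 · 3 · 3 · 2
1 · 1 · 0 · 1 · 2 · 3
2 · 3 · 0 · 3 · 3 · 3
3 · 3 · 2 · 2 · 2 · 0
0 · 1 · 0 · 1 · 2 · 1
3 · 2 · 1 · 2 · 1 · 1
6) 0 · 2 · 3 · 3 · 3 · 2
1 · 1 · 0 · 1 · 2 · 3
3 · 3 · 0 · 3 · 3 · 3
3 · 3 · 2 · 2 · 2 · 0
0 · 1 · 0 · 1 · 2 · 1
3 · 2 · 1 · 2 · 1 · 1
7) 0 · 2 · 3 · 3 · 3 · 2
2 · 2 · 0 · 1 · 2 · 3
2 · 1 · 1 · 3 · 3 · 3
1 · 1 · 3 · 2 · 2 · 0
1 · 2 · 0 · 1 · 2 · 1
3 · 2 · 1 · 2 · 1 · 1
8) 0 · 2 · 3 · 3 · 3 · 2
2 · 2 · 0 · 1 · 2 · 3
3 · 1 · 1 · 3 · 3 · 3
1 · 1 · 3 · 2 · 2 · 0
1 · 2 · 0 · 1 · 2 · 1
3 · 2 · 1 · 2 · 1 · 1
9) 0 · 2 · 3 · 3 · 3 · 2
3 · 2 · 0 · 1 · 2 · 3
0 · 2 · 1 · 3 · 3 · 3
2 · 1 · 3 · 2 · 2 · 0
1 · 2 · 0 · 1 · 2 · 1
3 · 2 · 1 · 2 · 1 · 1
10) 0 · 2 · 3 · 3 · 3 · 2
3 · 2 · 0 · 1 · 2 · 3
1 · 2 · 1 · 3 · 3 · 3
2 · 1 · 3 · 2 · 2 · 0
1 · 2 · 0 · 1 · 2 · 1
3 · 2 · 1 · 2 · 1 · 1
11) 0 · 2 · 3 · 3 · 3 · 2
3 · 2 · 0 · 1 · 2 · 3
2 · 2 · 1 · 3 · 3 · 3
2 · 1 · 3 · 2 · 2 · 0
1 · 2 · 0 · 1 · 2 · 1
3 · 2 · 1 · 2 · 1 · 1
12) 0 · 2 · 3 · 3 · 3 · 2
3 · 2 · 0 · 1 · 2 · 3
3 · 2 · 1 · 3 · 3 · 3
2 · 1 · 3 · 2 · 2 · 0
1 · 2 · 0 · 1 · 2 · 1
3 · 2 · 1 · 2 · 1 · 1
13) 1 · 2 · 3 · 3 · 3 · 2
0 · 3 · 0 · 1 · 2 · 3
1 · 3 · 1 · 3 · 3 · 3
3 · 1 · 3 · 2 · 2 · 0
1 · 2 · 0 · 1 · 2 · 1
3 · 2 · 1 · 2 · 1 · 1
14) 1 · 2 · 3 · 3 · 3 · 2
0 · 3 · 0 · 1 · 2 · 3
2 · 3 · 1 · 3 · 3 · 3
3 · 1 · 3 · 2 · 2 · 0
1 · 2 · 0 · 1 · 2 · 1
3 · 2 · 1 · 2 · 1 · 1
15) 1 · 2 · 3 · 3 · 3 · 2
0 · 3 · 0 · 1 · 2 · 3
3 · 3 · 1 · 3 · 3 · 3
3 · 1 · 3 · 2 · 2 · 0
1 · 2 · 0 · 1 · 2 · 1
3 · 2 · 1 · 2 · 1 · 1
16) 1 · 3 · 3 · 3 · 3 · 2
2 · 0 · 1 · 1 · 2 · 3
2 · 1 · 2 · 3 · 3 · 3
0 · 3 · 3 · 2 · 2 · 0
2 · 2 · 0 · 1 · 2 · 1
3 · 2 · 1 · 2 · 1 · 1

3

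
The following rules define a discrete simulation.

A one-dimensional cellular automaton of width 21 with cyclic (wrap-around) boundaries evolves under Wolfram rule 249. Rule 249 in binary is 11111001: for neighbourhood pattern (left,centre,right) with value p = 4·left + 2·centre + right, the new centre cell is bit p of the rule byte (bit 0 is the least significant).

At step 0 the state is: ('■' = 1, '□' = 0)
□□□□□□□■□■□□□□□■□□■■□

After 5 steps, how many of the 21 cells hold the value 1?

21

gen 0: □□□□□□□■□■□□□□□■□□■■□
gen 1: ■■■■■■□□■□■■■■□□■□■■■
gen 2: ■■■■■■■□□■■■■■■□□■■■■
gen 3: ■■■■■■■■□■■■■■■■□■■■■
gen 4: ■■■■■■■■■■■■■■■■■■■■■
gen 5: ■■■■■■■■■■■■■■■■■■■■■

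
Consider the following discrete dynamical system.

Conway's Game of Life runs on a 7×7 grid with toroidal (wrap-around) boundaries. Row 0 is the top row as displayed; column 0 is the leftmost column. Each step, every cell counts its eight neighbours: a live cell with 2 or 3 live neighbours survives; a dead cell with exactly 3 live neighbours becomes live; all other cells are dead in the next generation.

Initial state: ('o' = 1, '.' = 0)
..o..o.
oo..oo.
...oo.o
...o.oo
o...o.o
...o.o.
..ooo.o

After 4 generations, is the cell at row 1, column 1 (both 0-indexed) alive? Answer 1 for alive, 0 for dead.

1

0) ..o..o.
oo..oo.
...oo.o
...o.oo
o...o.o
...o.o.
..ooo.o
1) o.o....
ooo....
..oo...
...o...
o..o...
o.o....
..o...o
2) o.oo..o
o......
...o...
...oo..
.ooo...
o.oo..o
o.oo..o
3) ..oo...
oooo..o
...oo..
....o..
oo.....
....o.o
....oo.
4) o....oo
oo.....
oo..oo.
...oo..
o....o.
o...o.o
....oo.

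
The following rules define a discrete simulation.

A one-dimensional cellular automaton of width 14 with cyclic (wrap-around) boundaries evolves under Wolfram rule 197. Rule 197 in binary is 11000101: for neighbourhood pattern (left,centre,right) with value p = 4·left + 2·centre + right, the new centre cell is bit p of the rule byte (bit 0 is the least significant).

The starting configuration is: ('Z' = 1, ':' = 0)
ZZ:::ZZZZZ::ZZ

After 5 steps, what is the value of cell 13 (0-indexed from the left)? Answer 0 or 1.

step 0: ZZ:::ZZZZZ::ZZ
step 1: ZZ:Z::ZZZZ:::Z
step 2: ZZ:Z:::ZZZ:Z::
step 3: :Z:Z:Z::ZZ:Z::
step 4: :Z:Z:Z:::Z:Z:Z
step 5: :Z:Z:Z:Z:Z:Z:Z

1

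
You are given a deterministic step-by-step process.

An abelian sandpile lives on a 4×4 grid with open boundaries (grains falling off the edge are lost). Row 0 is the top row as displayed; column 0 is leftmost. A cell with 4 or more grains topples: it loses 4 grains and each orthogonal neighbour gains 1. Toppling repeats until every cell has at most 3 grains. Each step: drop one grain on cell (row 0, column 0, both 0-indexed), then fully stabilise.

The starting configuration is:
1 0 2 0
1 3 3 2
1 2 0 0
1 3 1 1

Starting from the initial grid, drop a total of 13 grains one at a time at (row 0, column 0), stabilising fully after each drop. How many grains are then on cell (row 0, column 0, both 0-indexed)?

0

gen 0: 1 0 2 0
1 3 3 2
1 2 0 0
1 3 1 1
gen 1: 2 0 2 0
1 3 3 2
1 2 0 0
1 3 1 1
gen 2: 3 0 2 0
1 3 3 2
1 2 0 0
1 3 1 1
gen 3: 0 1 2 0
2 3 3 2
1 2 0 0
1 3 1 1
gen 4: 1 1 2 0
2 3 3 2
1 2 0 0
1 3 1 1
gen 5: 2 1 2 0
2 3 3 2
1 2 0 0
1 3 1 1
gen 6: 3 1 2 0
2 3 3 2
1 2 0 0
1 3 1 1
gen 7: 0 2 2 0
3 3 3 2
1 2 0 0
1 3 1 1
gen 8: 1 2 2 0
3 3 3 2
1 2 0 0
1 3 1 1
gen 9: 2 2 2 0
3 3 3 2
1 2 0 0
1 3 1 1
gen 10: 3 2 2 0
3 3 3 2
1 2 0 0
1 3 1 1
gen 11: 2 1 0 1
1 2 1 3
2 3 1 0
1 3 1 1
gen 12: 3 1 0 1
1 2 1 3
2 3 1 0
1 3 1 1
gen 13: 0 2 0 1
2 2 1 3
2 3 1 0
1 3 1 1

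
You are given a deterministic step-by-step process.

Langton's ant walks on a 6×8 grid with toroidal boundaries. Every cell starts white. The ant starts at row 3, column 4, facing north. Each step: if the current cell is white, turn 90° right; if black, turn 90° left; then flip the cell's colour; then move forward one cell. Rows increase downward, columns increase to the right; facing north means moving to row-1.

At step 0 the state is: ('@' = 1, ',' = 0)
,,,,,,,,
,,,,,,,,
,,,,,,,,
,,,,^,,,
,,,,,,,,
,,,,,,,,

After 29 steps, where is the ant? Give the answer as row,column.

5,3

0) ,,,,,,,,
,,,,,,,,
,,,,,,,,
,,,,^,,,
,,,,,,,,
,,,,,,,,
1) ,,,,,,,,
,,,,,,,,
,,,,,,,,
,,,,@>,,
,,,,,,,,
,,,,,,,,
2) ,,,,,,,,
,,,,,,,,
,,,,,,,,
,,,,@@,,
,,,,,v,,
,,,,,,,,
3) ,,,,,,,,
,,,,,,,,
,,,,,,,,
,,,,@@,,
,,,,<@,,
,,,,,,,,
4) ,,,,,,,,
,,,,,,,,
,,,,,,,,
,,,,^@,,
,,,,@@,,
,,,,,,,,
5) ,,,,,,,,
,,,,,,,,
,,,,,,,,
,,,<,@,,
,,,,@@,,
,,,,,,,,
6) ,,,,,,,,
,,,,,,,,
,,,^,,,,
,,,@,@,,
,,,,@@,,
,,,,,,,,
7) ,,,,,,,,
,,,,,,,,
,,,@>,,,
,,,@,@,,
,,,,@@,,
,,,,,,,,
8) ,,,,,,,,
,,,,,,,,
,,,@@,,,
,,,@v@,,
,,,,@@,,
,,,,,,,,
9) ,,,,,,,,
,,,,,,,,
,,,@@,,,
,,,<@@,,
,,,,@@,,
,,,,,,,,
10) ,,,,,,,,
,,,,,,,,
,,,@@,,,
,,,,@@,,
,,,v@@,,
,,,,,,,,
11) ,,,,,,,,
,,,,,,,,
,,,@@,,,
,,,,@@,,
,,<@@@,,
,,,,,,,,
12) ,,,,,,,,
,,,,,,,,
,,,@@,,,
,,^,@@,,
,,@@@@,,
,,,,,,,,
13) ,,,,,,,,
,,,,,,,,
,,,@@,,,
,,@>@@,,
,,@@@@,,
,,,,,,,,
14) ,,,,,,,,
,,,,,,,,
,,,@@,,,
,,@@@@,,
,,@v@@,,
,,,,,,,,
15) ,,,,,,,,
,,,,,,,,
,,,@@,,,
,,@@@@,,
,,@,>@,,
,,,,,,,,
16) ,,,,,,,,
,,,,,,,,
,,,@@,,,
,,@@^@,,
,,@,,@,,
,,,,,,,,
17) ,,,,,,,,
,,,,,,,,
,,,@@,,,
,,@<,@,,
,,@,,@,,
,,,,,,,,
18) ,,,,,,,,
,,,,,,,,
,,,@@,,,
,,@,,@,,
,,@v,@,,
,,,,,,,,
19) ,,,,,,,,
,,,,,,,,
,,,@@,,,
,,@,,@,,
,,<@,@,,
,,,,,,,,
20) ,,,,,,,,
,,,,,,,,
,,,@@,,,
,,@,,@,,
,,,@,@,,
,,v,,,,,
21) ,,,,,,,,
,,,,,,,,
,,,@@,,,
,,@,,@,,
,,,@,@,,
,<@,,,,,
22) ,,,,,,,,
,,,,,,,,
,,,@@,,,
,,@,,@,,
,^,@,@,,
,@@,,,,,
23) ,,,,,,,,
,,,,,,,,
,,,@@,,,
,,@,,@,,
,@>@,@,,
,@@,,,,,
24) ,,,,,,,,
,,,,,,,,
,,,@@,,,
,,@,,@,,
,@@@,@,,
,@v,,,,,
25) ,,,,,,,,
,,,,,,,,
,,,@@,,,
,,@,,@,,
,@@@,@,,
,@,>,,,,
26) ,,,v,,,,
,,,,,,,,
,,,@@,,,
,,@,,@,,
,@@@,@,,
,@,@,,,,
27) ,,<@,,,,
,,,,,,,,
,,,@@,,,
,,@,,@,,
,@@@,@,,
,@,@,,,,
28) ,,@@,,,,
,,,,,,,,
,,,@@,,,
,,@,,@,,
,@@@,@,,
,@^@,,,,
29) ,,@@,,,,
,,,,,,,,
,,,@@,,,
,,@,,@,,
,@@@,@,,
,@@>,,,,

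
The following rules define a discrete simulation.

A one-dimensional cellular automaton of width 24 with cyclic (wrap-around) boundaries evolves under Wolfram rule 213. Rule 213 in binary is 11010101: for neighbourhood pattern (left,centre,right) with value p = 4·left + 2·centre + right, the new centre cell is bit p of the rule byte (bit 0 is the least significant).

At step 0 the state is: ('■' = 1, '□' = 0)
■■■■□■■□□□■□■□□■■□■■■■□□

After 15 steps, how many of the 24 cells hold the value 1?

gen 0: ■■■■□■■□□□■□■□□■■□■■■■□□
gen 1: □■■■□□■■■□■□■■□□■□□■■■■□
gen 2: □□■■■□□■■□■□□■■□■■□□■■■■
gen 3: ■□□■■■□□■□■■□□■□□■■□□■■■
gen 4: ■■□□■■■□■□□■■□■■□□■■□□■■
gen 5: ■■■□□■■□■■□□■□□■■□□■■□□■
gen 6: ■■■■□□■□□■■□■■□□■■□□■■□□
gen 7: □■■■■□■■□□■□□■■□□■■□□■■□
gen 8: □□■■■□□■■□■■□□■■□□■■□□■■
gen 9: ■□□■■■□□■□□■■□□■■□□■■□□■
gen 10: ■■□□■■■□■■□□■■□□■■□□■■□□
gen 11: □■■□□■■□□■■□□■■□□■■□□■■□
gen 12: □□■■□□■■□□■■□□■■□□■■□□■■
gen 13: ■□□■■□□■■□□■■□□■■□□■■□□■
gen 14: ■■□□■■□□■■□□■■□□■■□□■■□□
gen 15: □■■□□■■□□■■□□■■□□■■□□■■□

12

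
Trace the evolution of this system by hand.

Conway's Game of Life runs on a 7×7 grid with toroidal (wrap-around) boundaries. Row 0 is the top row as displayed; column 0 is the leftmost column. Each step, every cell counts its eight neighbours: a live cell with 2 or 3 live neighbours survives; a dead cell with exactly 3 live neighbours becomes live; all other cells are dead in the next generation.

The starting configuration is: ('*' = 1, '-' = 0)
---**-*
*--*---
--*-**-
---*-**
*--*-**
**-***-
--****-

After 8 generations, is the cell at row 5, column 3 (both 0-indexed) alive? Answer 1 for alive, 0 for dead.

gen 0: ---**-*
*--*---
--*-**-
---*-**
*--*-**
**-***-
--****-
gen 1: ------*
--*---*
--*--*-
*-**---
-*-*---
**-----
**-----
gen 2: -*----*
-----**
--*---*
---**--
---*---
-------
-*----*
gen 3: ------*
-----**
---**-*
--***--
---**--
-------
-------
gen 4: -----**
*---*-*
--*---*
--*----
--*-*--
-------
-------
gen 5: *----**
*------
**-*-**
-**----
---*---
-------
-------
gen 6: *-----*
----*--
------*
-*-**-*
--*----
-------
------*
gen 7: *----**
*----**
*--**--
*-**-*-
--**---
-------
*-----*
gen 8: -*-----
-*-----
*-**---
------*
-****--
-------
*----*-

0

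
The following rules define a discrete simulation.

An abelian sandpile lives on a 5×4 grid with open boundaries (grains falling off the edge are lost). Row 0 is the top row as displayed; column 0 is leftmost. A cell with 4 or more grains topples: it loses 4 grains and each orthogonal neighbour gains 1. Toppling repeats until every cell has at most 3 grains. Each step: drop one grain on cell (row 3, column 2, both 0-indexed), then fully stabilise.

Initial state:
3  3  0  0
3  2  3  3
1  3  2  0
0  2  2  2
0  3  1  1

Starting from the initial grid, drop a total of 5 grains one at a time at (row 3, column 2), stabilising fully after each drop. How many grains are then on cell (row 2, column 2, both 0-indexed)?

gen 0: 3  3  0  0
3  2  3  3
1  3  2  0
0  2  2  2
0  3  1  1
gen 1: 3  3  0  0
3  2  3  3
1  3  2  0
0  2  3  2
0  3  1  1
gen 2: 3  3  0  0
3  2  3  3
1  3  3  0
0  3  0  3
0  3  2  1
gen 3: 3  3  0  0
3  2  3  3
1  3  3  0
0  3  1  3
0  3  2  1
gen 4: 3  3  0  0
3  2  3  3
1  3  3  0
0  3  2  3
0  3  2  1
gen 5: 3  3  0  0
3  2  3  3
1  3  3  0
0  3  3  3
0  3  2  1

3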